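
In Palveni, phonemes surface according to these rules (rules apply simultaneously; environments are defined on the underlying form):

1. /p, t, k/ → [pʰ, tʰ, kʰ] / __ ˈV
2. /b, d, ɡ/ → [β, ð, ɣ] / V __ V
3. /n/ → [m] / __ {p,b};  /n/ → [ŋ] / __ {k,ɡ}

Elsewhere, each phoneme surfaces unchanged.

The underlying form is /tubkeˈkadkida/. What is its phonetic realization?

[tubkeˈkʰadkiða]

/t/ (word-initial) is in the target of rule 1 but the environment (immediately before a stressed vowel) is not met → [t].
/u/ stays [u].
/b/ — between /u/ and /k/; rule 2 does not apply here → [b].
/k/ (between /b/ and /e/) fails the environment for rule 1, so it stays [k].
/e/ (between /k/ and /k/) is unaffected → [e].
/k/ — between /e/ and /a/, immediately before a stressed vowel — surfaces as [kʰ] (rule 1).
/a/ (between /k/ and /d/) is unaffected → [a].
/d/ (between /a/ and /k/): rule 2 targets it, but not between two vowels → unchanged [d].
/k/ — between /d/ and /i/; rule 1 does not apply here → [k].
/i/ (between /k/ and /d/): no rule targets it → [i].
/d/ — between /i/ and /a/, between two vowels — surfaces as [ð] (rule 2).
/a/ stays [a].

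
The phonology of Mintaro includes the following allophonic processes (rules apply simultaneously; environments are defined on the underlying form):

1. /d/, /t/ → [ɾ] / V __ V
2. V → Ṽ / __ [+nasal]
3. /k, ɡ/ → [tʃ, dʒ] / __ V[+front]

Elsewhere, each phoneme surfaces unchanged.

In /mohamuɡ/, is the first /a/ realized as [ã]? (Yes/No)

Yes

/a/ — between /h/ and /m/, before a nasal consonant — surfaces as [ã] (rule 2).
The actual realization is [ã], which matches [ã].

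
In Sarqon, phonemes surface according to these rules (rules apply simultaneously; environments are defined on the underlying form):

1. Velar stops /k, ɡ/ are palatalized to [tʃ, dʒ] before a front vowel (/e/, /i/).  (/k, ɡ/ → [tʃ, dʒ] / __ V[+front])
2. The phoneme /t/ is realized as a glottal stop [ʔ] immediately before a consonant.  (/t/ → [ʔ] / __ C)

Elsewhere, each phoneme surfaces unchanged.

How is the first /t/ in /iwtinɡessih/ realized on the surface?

/t/ (between /w/ and /i/): rule 2 targets it, but not immediately before a consonant → unchanged [t].

[t]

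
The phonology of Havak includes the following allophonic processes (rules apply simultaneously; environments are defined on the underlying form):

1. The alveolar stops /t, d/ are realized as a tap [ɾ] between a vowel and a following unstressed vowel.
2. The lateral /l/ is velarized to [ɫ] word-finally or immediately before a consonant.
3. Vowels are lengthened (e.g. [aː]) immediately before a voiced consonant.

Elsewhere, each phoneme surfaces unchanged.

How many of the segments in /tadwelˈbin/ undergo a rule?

Segments that undergo a rule: /a/ → [aː] (rule 3); /e/ → [eː] (rule 3); /l/ → [ɫ] (rule 2); /i/ → [iː] (rule 3).
All other segments surface unchanged.

4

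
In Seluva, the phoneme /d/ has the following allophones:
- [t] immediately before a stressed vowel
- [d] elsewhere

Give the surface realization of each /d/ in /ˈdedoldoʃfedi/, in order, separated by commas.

[t], [d], [d], [d]

Occurrence 1 (position 1): immediately before a stressed vowel → [t].
Occurrence 2 (position 3): no conditioning environment matches → elsewhere allophone [d].
Occurrence 3 (position 6): no conditioning environment matches → elsewhere allophone [d].
Occurrence 4 (position 11): no conditioning environment matches → elsewhere allophone [d].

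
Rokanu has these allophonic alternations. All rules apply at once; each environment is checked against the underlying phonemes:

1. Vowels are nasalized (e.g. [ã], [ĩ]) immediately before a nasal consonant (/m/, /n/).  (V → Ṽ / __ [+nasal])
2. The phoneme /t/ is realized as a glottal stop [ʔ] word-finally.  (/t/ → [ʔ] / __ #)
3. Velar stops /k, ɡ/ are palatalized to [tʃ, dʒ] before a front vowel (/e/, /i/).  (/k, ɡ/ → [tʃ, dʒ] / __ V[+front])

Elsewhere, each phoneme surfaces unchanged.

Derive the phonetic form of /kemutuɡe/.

[tʃẽmutudʒe]

/k/ — word-initial, before a front vowel — surfaces as [tʃ] (rule 3).
Rule 1 applies to /e/ (between /k/ and /m/: before a nasal consonant) → [ẽ].
/m/ (between /e/ and /u/): no rule targets it → [m].
/u/ (between /m/ and /t/) is in the target of rule 1 but the environment (before a nasal consonant) is not met → [u].
/t/ (between /u/ and /u/): rule 2 targets it, but not word-finally → unchanged [t].
/u/ (between /t/ and /ɡ/) is in the target of rule 1 but the environment (before a nasal consonant) is not met → [u].
/ɡ/ meets the environment for rule 3 (before a front vowel) → [dʒ].
/e/ (word-final) is in the target of rule 1 but the environment (before a nasal consonant) is not met → [e].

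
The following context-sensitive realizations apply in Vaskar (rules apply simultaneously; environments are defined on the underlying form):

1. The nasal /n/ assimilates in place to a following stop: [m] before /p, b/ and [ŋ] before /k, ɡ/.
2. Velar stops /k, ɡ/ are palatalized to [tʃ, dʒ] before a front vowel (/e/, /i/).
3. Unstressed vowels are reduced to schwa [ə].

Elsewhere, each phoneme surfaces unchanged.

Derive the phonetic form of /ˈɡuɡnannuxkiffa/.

[ˈɡuɡnənnəxtʃəffə]

/ɡ/ (word-initial) fails the environment for rule 2, so it stays [ɡ].
/u/ — between /ɡ/ and /ɡ/; rule 3 does not apply here → [u].
/ɡ/ — between /u/ and /n/; rule 2 does not apply here → [ɡ].
/n/ (between /ɡ/ and /a/) is in the target of rule 1 but the environment (before a labial or velar stop) is not met → [n].
/a/ — between /n/ and /n/, in an unstressed syllable — surfaces as [ə] (rule 3).
/n/ (between /a/ and /n/) fails the environment for rule 1, so it stays [n].
/n/ (between /n/ and /u/) fails the environment for rule 1, so it stays [n].
/u/ (between /n/ and /x/) occurs in an unstressed syllable → [ə] by rule 3.
/x/ — not in any rule's target class → [x].
/k/ meets the environment for rule 2 (before a front vowel) → [tʃ].
/i/ meets the environment for rule 3 (in an unstressed syllable) → [ə].
/f/ (between /i/ and /f/): no rule targets it → [f].
/f/ — not in any rule's target class → [f].
Rule 3 applies to /a/ (word-final: in an unstressed syllable) → [ə].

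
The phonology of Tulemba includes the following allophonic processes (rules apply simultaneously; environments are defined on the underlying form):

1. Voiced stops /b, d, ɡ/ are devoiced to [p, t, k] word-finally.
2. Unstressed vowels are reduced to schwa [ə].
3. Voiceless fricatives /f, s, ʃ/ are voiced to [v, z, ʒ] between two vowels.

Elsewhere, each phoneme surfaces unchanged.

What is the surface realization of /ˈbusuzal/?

[ˈbuzəzəl]

/b/ — word-initial; rule 1 does not apply here → [b].
/u/ (between /b/ and /s/): rule 2 targets it, but not in an unstressed syllable → unchanged [u].
Rule 3 applies to /s/ (between /u/ and /u/: between two vowels) → [z].
/u/ meets the environment for rule 2 (in an unstressed syllable) → [ə].
Rule 2 applies to /a/ (between /z/ and /l/: in an unstressed syllable) → [ə].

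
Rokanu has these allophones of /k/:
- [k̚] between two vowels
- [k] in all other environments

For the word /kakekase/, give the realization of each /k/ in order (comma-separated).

Occurrence 1 (position 1): no conditioning environment matches → elsewhere allophone [k].
Occurrence 2 (position 3): between two vowels → [k̚].
Occurrence 3 (position 5): between two vowels → [k̚].

[k], [k̚], [k̚]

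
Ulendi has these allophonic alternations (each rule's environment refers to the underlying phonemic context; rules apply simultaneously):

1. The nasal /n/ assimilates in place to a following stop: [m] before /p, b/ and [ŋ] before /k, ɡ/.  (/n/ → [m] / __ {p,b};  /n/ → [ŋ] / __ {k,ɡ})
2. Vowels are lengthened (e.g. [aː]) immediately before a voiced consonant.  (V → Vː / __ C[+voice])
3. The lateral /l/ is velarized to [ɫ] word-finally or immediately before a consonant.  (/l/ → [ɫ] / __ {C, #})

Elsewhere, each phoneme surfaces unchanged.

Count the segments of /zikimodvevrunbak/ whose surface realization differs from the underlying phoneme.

Segments that undergo a rule: /i/ → [iː] (rule 2); /o/ → [oː] (rule 2); /e/ → [eː] (rule 2); /u/ → [uː] (rule 2); /n/ → [m] (rule 1).
All other segments surface unchanged.

5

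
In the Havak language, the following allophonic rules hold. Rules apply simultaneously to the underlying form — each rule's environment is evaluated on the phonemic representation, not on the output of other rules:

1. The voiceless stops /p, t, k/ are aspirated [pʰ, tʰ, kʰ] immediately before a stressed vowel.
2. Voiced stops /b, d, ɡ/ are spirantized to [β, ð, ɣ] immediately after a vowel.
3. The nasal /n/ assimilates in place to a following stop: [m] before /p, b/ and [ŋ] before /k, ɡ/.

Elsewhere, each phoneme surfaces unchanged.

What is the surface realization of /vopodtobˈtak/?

[vopoðtoβˈtʰak]

/v/ stays [v].
/o/ stays [o].
/p/ (between /o/ and /o/) is in the target of rule 1 but the environment (immediately before a stressed vowel) is not met → [p].
/o/ stays [o].
Rule 2 applies to /d/ (between /o/ and /t/: immediately after a vowel) → [ð].
/t/ (between /d/ and /o/): rule 1 targets it, but not immediately before a stressed vowel → unchanged [t].
/o/ stays [o].
/b/ meets the environment for rule 2 (immediately after a vowel) → [β].
/t/ (between /b/ and /a/) occurs immediately before a stressed vowel → [tʰ] by rule 1.
/a/ (between /t/ and /k/) is unaffected → [a].
/k/ (word-final) fails the environment for rule 1, so it stays [k].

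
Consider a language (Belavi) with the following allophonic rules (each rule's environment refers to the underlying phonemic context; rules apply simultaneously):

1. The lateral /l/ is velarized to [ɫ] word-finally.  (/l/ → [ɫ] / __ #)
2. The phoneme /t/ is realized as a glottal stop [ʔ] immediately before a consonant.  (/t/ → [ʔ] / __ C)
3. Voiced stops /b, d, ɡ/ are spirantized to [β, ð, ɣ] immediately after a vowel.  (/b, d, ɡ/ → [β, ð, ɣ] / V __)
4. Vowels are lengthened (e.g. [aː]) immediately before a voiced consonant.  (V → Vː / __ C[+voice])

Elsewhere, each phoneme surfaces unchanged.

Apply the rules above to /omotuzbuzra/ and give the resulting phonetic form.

/o/ — word-initial, before a voiced consonant — surfaces as [oː] (rule 4).
/m/ — not in any rule's target class → [m].
/o/ (between /m/ and /t/) is in the target of rule 4 but the environment (before a voiced consonant) is not met → [o].
/t/ (between /o/ and /u/) is in the target of rule 2 but the environment (immediately before a consonant) is not met → [t].
/u/ (between /t/ and /z/): before a voiced consonant, so rule 4 applies → [uː].
/z/ — not in any rule's target class → [z].
/b/ (between /z/ and /u/) fails the environment for rule 3, so it stays [b].
/u/ (between /b/ and /z/) occurs before a voiced consonant → [uː] by rule 4.
/z/ (between /u/ and /r/) is unaffected → [z].
/r/ (between /z/ and /a/) is unaffected → [r].
/a/ — word-final; rule 4 does not apply here → [a].

[oːmotuːzbuːzra]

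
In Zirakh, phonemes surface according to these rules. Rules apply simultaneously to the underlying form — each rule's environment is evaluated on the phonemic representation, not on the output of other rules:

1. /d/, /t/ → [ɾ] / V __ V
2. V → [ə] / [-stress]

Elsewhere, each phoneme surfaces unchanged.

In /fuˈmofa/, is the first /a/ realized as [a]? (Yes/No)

No

Rule 2 applies to /a/ (word-final: in an unstressed syllable) → [ə].
The actual realization is [ə], not [a].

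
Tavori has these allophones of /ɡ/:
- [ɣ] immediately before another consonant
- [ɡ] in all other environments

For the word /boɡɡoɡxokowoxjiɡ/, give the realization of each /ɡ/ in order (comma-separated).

Occurrence 1 (position 3): immediately before another consonant → [ɣ].
Occurrence 2 (position 4): no conditioning environment matches → elsewhere allophone [ɡ].
Occurrence 3 (position 6): immediately before another consonant → [ɣ].
Occurrence 4 (position 16): no conditioning environment matches → elsewhere allophone [ɡ].

[ɣ], [ɡ], [ɣ], [ɡ]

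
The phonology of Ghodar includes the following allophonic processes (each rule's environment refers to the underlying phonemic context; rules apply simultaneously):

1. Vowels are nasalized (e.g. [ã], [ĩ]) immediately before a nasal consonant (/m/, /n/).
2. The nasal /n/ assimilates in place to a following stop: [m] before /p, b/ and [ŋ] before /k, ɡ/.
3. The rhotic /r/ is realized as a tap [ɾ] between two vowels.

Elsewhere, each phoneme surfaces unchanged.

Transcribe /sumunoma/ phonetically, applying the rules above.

[sũmũnõma]

/s/ — not in any rule's target class → [s].
/u/ — between /s/ and /m/, before a nasal consonant — surfaces as [ũ] (rule 1).
/m/ — not in any rule's target class → [m].
/u/ (between /m/ and /n/): before a nasal consonant, so rule 1 applies → [ũ].
/n/ (between /u/ and /o/): rule 2 targets it, but not before a labial or velar stop → unchanged [n].
/o/ — between /n/ and /m/, before a nasal consonant — surfaces as [õ] (rule 1).
/m/ (between /o/ and /a/) is unaffected → [m].
/a/ (word-final) fails the environment for rule 1, so it stays [a].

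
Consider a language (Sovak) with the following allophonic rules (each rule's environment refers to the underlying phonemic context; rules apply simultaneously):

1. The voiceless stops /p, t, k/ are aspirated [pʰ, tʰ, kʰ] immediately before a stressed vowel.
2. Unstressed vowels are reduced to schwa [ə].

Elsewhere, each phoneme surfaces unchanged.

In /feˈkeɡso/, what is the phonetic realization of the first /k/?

[kʰ]

/k/ (between /e/ and /e/): immediately before a stressed vowel, so rule 1 applies → [kʰ].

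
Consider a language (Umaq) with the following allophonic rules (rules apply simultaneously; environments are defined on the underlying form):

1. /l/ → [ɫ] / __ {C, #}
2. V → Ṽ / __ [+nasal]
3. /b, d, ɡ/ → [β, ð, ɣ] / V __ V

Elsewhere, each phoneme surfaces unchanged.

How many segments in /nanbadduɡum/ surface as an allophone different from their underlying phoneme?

3

Segments that undergo a rule: /a/ → [ã] (rule 2); /ɡ/ → [ɣ] (rule 3); /u/ → [ũ] (rule 2).
All other segments surface unchanged.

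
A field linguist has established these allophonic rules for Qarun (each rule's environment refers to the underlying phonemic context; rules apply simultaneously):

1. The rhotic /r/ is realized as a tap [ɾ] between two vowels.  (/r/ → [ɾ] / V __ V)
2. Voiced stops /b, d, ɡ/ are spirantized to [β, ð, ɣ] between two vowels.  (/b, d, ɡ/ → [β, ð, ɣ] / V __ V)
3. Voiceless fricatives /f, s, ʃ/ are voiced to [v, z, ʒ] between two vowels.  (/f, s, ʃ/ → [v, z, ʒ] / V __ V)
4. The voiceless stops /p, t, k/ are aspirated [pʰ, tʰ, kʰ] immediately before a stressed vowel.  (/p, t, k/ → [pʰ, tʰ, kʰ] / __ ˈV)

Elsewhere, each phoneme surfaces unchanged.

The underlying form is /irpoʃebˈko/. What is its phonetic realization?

/r/ (between /i/ and /p/) fails the environment for rule 1, so it stays [r].
/p/ (between /r/ and /o/) is in the target of rule 4 but the environment (immediately before a stressed vowel) is not met → [p].
/ʃ/ — between /o/ and /e/, between two vowels — surfaces as [ʒ] (rule 3).
/b/ (between /e/ and /k/) is in the target of rule 2 but the environment (between two vowels) is not met → [b].
/k/ (between /b/ and /o/) occurs immediately before a stressed vowel → [kʰ] by rule 4.

[irpoʒebˈkʰo]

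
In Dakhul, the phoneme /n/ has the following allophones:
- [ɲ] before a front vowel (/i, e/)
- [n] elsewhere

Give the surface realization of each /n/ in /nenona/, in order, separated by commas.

Occurrence 1 (position 1): before a front vowel (/i, e/) → [ɲ].
Occurrence 2 (position 3): no conditioning environment matches → elsewhere allophone [n].
Occurrence 3 (position 5): no conditioning environment matches → elsewhere allophone [n].

[ɲ], [n], [n]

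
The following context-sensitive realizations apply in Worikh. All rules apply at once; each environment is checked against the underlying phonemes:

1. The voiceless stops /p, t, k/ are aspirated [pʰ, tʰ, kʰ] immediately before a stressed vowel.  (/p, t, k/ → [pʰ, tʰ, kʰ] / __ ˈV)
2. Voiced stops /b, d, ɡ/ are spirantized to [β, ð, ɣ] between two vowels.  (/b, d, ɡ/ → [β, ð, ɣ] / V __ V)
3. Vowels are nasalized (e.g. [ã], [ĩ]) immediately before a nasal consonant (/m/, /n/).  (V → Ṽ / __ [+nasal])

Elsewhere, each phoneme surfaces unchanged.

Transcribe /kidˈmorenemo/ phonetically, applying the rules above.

[kidˈmorẽnẽmo]

/k/ — word-initial; rule 1 does not apply here → [k].
/i/ (between /k/ and /d/): rule 3 targets it, but not before a nasal consonant → unchanged [i].
/d/ (between /i/ and /m/): rule 2 targets it, but not between two vowels → unchanged [d].
/m/ stays [m].
/o/ (between /m/ and /r/) fails the environment for rule 3, so it stays [o].
/r/ stays [r].
/e/ (between /r/ and /n/) occurs before a nasal consonant → [ẽ] by rule 3.
/n/ (between /e/ and /e/) is unaffected → [n].
/e/ (between /n/ and /m/) occurs before a nasal consonant → [ẽ] by rule 3.
/m/ (between /e/ and /o/) is unaffected → [m].
/o/ — word-final; rule 3 does not apply here → [o].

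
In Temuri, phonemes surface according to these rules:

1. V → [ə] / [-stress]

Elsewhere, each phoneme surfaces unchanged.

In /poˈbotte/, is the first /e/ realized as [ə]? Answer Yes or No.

Yes

Rule 1 applies to /e/ (word-final: in an unstressed syllable) → [ə].
The actual realization is [ə], which matches [ə].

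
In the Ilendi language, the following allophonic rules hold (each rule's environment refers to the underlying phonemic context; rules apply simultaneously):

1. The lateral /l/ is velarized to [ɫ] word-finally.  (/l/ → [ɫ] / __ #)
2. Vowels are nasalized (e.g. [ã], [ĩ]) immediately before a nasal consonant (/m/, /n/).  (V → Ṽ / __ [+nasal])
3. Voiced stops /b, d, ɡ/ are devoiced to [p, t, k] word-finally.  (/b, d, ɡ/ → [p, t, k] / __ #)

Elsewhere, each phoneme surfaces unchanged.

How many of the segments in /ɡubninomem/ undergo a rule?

Segments that undergo a rule: /i/ → [ĩ] (rule 2); /o/ → [õ] (rule 2); /e/ → [ẽ] (rule 2).
All other segments surface unchanged.

3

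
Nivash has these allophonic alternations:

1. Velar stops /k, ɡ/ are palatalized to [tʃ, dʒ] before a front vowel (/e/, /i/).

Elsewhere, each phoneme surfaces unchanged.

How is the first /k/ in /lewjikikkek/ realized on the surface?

Rule 1 applies to /k/ (between /i/ and /i/: before a front vowel) → [tʃ].

[tʃ]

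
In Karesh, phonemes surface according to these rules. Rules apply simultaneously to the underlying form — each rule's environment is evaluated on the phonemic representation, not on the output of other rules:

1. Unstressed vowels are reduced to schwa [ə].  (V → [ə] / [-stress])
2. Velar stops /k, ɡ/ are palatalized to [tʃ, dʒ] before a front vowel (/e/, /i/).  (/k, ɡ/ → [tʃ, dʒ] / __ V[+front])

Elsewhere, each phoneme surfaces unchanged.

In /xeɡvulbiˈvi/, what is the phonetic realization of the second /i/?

[i]

/i/ (word-final) is in the target of rule 1 but the environment (in an unstressed syllable) is not met → [i].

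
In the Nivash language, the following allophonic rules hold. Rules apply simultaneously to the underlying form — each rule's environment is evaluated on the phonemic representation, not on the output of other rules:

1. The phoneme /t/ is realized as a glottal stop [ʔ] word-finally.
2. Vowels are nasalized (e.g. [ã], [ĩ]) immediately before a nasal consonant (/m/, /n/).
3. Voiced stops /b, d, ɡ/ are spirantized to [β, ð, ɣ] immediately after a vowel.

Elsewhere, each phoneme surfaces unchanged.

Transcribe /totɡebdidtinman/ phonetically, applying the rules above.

/t/ (word-initial) is in the target of rule 1 but the environment (word-finally) is not met → [t].
/o/ (between /t/ and /t/): rule 2 targets it, but not before a nasal consonant → unchanged [o].
/t/ (between /o/ and /ɡ/) is in the target of rule 1 but the environment (word-finally) is not met → [t].
/ɡ/ — between /t/ and /e/; rule 3 does not apply here → [ɡ].
/e/ (between /ɡ/ and /b/) fails the environment for rule 2, so it stays [e].
/b/ (between /e/ and /d/) occurs immediately after a vowel → [β] by rule 3.
/d/ (between /b/ and /i/) fails the environment for rule 3, so it stays [d].
/i/ (between /d/ and /d/) is in the target of rule 2 but the environment (before a nasal consonant) is not met → [i].
/d/ (between /i/ and /t/): immediately after a vowel, so rule 3 applies → [ð].
/t/ (between /d/ and /i/): rule 1 targets it, but not word-finally → unchanged [t].
/i/ (between /t/ and /n/): before a nasal consonant, so rule 2 applies → [ĩ].
/n/ (between /i/ and /m/) is unaffected → [n].
/m/ (between /n/ and /a/): no rule targets it → [m].
/a/ (between /m/ and /n/) occurs before a nasal consonant → [ã] by rule 2.
/n/ stays [n].

[totɡeβdiðtĩnmãn]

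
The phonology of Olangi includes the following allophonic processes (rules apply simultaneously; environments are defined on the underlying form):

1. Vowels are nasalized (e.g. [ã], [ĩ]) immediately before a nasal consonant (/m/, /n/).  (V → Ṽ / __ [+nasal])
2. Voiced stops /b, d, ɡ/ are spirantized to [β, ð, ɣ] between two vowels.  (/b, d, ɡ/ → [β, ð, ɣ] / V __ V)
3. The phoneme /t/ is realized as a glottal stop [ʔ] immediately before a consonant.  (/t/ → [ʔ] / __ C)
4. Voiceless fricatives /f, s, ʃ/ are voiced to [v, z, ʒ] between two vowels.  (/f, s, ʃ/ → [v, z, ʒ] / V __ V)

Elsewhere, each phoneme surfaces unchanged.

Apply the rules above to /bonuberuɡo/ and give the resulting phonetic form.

/b/ — word-initial; rule 2 does not apply here → [b].
/o/ (between /b/ and /n/) occurs before a nasal consonant → [õ] by rule 1.
/n/ — not in any rule's target class → [n].
/u/ (between /n/ and /b/) fails the environment for rule 1, so it stays [u].
/b/ meets the environment for rule 2 (between two vowels) → [β].
/e/ (between /b/ and /r/) is in the target of rule 1 but the environment (before a nasal consonant) is not met → [e].
/r/ (between /e/ and /u/): no rule targets it → [r].
/u/ (between /r/ and /ɡ/): rule 1 targets it, but not before a nasal consonant → unchanged [u].
/ɡ/ (between /u/ and /o/) occurs between two vowels → [ɣ] by rule 2.
/o/ (word-final) fails the environment for rule 1, so it stays [o].

[bõnuβeruɣo]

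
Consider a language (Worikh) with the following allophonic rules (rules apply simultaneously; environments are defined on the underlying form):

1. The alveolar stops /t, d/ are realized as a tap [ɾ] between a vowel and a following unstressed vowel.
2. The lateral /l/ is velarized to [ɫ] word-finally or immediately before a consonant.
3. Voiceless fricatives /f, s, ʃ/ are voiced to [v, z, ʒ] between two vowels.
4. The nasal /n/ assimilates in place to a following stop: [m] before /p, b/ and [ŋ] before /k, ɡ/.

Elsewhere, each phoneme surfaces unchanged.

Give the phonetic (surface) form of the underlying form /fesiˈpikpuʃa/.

/f/ (word-initial): rule 3 targets it, but not between two vowels → unchanged [f].
/e/ stays [e].
/s/ (between /e/ and /i/) occurs between two vowels → [z] by rule 3.
/i/ — not in any rule's target class → [i].
/p/ (between /i/ and /i/) is unaffected → [p].
/i/ (between /p/ and /k/): no rule targets it → [i].
/k/ (between /i/ and /p/): no rule targets it → [k].
/p/ stays [p].
/u/ (between /p/ and /ʃ/): no rule targets it → [u].
/ʃ/ (between /u/ and /a/): between two vowels, so rule 3 applies → [ʒ].
/a/ stays [a].

[feziˈpikpuʒa]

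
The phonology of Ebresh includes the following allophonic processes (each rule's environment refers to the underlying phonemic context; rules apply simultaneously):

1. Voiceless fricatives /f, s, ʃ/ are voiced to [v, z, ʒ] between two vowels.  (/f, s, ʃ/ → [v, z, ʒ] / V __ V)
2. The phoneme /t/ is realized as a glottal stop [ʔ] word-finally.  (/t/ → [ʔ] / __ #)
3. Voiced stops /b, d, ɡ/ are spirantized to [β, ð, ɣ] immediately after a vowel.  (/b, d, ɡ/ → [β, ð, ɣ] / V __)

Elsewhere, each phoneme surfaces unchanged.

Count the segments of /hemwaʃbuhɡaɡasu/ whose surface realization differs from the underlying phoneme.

Segments that undergo a rule: /ɡ/ → [ɣ] (rule 3); /s/ → [z] (rule 1).
All other segments surface unchanged.

2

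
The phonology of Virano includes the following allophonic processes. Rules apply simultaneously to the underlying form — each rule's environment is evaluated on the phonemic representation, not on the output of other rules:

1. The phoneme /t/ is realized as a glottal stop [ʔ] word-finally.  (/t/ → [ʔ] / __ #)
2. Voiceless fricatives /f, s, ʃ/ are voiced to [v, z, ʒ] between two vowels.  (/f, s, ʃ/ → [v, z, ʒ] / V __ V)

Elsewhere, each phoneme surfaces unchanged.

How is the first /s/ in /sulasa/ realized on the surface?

/s/ (word-initial) is in the target of rule 2 but the environment (between two vowels) is not met → [s].

[s]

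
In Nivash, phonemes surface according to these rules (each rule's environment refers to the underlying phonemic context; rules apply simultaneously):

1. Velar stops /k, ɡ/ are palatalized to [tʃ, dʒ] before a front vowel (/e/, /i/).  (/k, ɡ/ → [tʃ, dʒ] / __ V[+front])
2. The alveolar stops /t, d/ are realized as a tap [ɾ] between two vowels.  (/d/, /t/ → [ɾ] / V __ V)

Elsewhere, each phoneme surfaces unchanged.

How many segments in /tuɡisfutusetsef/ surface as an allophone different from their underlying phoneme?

Segments that undergo a rule: /ɡ/ → [dʒ] (rule 1); /t/ → [ɾ] (rule 2).
All other segments surface unchanged.

2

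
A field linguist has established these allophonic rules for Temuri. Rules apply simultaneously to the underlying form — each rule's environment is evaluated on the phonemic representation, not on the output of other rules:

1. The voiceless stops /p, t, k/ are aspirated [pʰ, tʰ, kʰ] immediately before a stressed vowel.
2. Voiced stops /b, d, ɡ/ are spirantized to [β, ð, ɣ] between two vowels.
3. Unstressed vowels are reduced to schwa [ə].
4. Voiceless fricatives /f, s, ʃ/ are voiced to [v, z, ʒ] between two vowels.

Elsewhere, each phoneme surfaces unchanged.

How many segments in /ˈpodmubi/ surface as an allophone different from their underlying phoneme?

Segments that undergo a rule: /p/ → [pʰ] (rule 1); /u/ → [ə] (rule 3); /b/ → [β] (rule 2); /i/ → [ə] (rule 3).
All other segments surface unchanged.

4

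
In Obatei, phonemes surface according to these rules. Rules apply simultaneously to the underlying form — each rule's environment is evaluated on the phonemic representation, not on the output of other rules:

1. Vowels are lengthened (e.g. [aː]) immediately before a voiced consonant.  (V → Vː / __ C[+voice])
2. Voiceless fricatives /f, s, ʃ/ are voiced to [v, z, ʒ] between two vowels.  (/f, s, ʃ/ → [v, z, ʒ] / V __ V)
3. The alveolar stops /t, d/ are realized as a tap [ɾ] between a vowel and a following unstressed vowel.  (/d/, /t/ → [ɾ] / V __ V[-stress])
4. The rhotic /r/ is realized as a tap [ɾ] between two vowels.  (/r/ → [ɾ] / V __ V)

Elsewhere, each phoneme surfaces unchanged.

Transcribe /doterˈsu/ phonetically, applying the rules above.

/d/ — word-initial; rule 3 does not apply here → [d].
/o/ — between /d/ and /t/; rule 1 does not apply here → [o].
/t/ (between /o/ and /e/) occurs between a vowel and a following unstressed vowel → [ɾ] by rule 3.
Rule 1 applies to /e/ (between /t/ and /r/: before a voiced consonant) → [eː].
/r/ — between /e/ and /s/; rule 4 does not apply here → [r].
/s/ (between /r/ and /u/) fails the environment for rule 2, so it stays [s].
/u/ (word-final) fails the environment for rule 1, so it stays [u].

[doɾeːrˈsu]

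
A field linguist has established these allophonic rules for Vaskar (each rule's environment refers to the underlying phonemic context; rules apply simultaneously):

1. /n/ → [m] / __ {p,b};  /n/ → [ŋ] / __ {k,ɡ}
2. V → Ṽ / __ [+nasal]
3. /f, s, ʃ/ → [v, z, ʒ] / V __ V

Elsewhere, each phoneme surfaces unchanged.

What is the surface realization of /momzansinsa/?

[mõmzãnsĩnsa]

/m/ stays [m].
/o/ meets the environment for rule 2 (before a nasal consonant) → [õ].
/m/ stays [m].
/z/ (between /m/ and /a/) is unaffected → [z].
/a/ (between /z/ and /n/): before a nasal consonant, so rule 2 applies → [ã].
/n/ (between /a/ and /s/) is in the target of rule 1 but the environment (before a labial or velar stop) is not met → [n].
/s/ (between /n/ and /i/): rule 3 targets it, but not between two vowels → unchanged [s].
Rule 2 applies to /i/ (between /s/ and /n/: before a nasal consonant) → [ĩ].
/n/ — between /i/ and /s/; rule 1 does not apply here → [n].
/s/ (between /n/ and /a/) is in the target of rule 3 but the environment (between two vowels) is not met → [s].
/a/ (word-final) is in the target of rule 2 but the environment (before a nasal consonant) is not met → [a].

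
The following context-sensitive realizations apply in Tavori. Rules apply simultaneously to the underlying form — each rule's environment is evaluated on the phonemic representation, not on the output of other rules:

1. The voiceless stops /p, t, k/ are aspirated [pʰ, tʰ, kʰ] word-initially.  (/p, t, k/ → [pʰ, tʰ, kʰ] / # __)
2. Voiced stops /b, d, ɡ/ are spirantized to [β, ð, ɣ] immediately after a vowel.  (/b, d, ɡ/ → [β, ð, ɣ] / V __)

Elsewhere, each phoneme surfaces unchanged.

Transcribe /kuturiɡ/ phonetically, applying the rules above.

Rule 1 applies to /k/ (word-initial: word-initially) → [kʰ].
/u/ (between /k/ and /t/): no rule targets it → [u].
/t/ (between /u/ and /u/): rule 1 targets it, but not word-initially → unchanged [t].
/u/ (between /t/ and /r/) is unaffected → [u].
/r/ — not in any rule's target class → [r].
/i/ (between /r/ and /ɡ/): no rule targets it → [i].
Rule 2 applies to /ɡ/ (word-final: immediately after a vowel) → [ɣ].

[kʰuturiɣ]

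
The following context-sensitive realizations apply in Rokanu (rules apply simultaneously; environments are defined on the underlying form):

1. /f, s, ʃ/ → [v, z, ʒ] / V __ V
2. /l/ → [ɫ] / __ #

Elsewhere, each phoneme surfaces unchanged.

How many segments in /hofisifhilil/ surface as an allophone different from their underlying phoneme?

3

Segments that undergo a rule: /f/ → [v] (rule 1); /s/ → [z] (rule 1); /l/ → [ɫ] (rule 2).
All other segments surface unchanged.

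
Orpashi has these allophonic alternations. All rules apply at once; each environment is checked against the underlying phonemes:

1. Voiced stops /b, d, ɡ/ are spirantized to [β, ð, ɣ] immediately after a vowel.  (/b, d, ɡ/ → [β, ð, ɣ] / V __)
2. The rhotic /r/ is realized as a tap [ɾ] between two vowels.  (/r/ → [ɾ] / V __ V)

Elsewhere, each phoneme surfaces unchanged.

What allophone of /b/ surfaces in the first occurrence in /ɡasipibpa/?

Rule 1 applies to /b/ (between /i/ and /p/: immediately after a vowel) → [β].

[β]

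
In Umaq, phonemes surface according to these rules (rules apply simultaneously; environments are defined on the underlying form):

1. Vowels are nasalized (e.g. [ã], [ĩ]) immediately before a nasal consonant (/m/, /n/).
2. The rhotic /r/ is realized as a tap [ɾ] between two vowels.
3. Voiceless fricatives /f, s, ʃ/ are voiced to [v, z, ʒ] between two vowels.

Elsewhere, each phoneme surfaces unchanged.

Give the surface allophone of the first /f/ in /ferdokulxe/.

[f]

/f/ (word-initial): rule 3 targets it, but not between two vowels → unchanged [f].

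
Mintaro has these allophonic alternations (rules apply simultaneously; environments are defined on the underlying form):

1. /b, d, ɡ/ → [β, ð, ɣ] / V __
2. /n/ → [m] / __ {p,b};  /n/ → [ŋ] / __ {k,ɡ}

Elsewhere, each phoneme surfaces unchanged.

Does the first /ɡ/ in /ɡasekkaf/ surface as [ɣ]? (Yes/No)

/ɡ/ (word-initial) fails the environment for rule 1, so it stays [ɡ].
The actual realization is [ɡ], not [ɣ].

No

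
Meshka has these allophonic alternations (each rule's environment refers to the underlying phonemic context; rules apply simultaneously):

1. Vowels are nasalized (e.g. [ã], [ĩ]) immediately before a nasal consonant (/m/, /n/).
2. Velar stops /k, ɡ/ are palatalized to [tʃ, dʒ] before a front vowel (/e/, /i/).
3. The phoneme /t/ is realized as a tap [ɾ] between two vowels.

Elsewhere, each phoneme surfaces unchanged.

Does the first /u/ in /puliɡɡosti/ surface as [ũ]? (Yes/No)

/u/ — between /p/ and /l/; rule 1 does not apply here → [u].
The actual realization is [u], not [ũ].

No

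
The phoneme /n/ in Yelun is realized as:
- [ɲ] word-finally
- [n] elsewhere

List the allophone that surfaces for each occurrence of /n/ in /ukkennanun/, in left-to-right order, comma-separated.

[n], [n], [n], [ɲ]

Occurrence 1 (position 5): no conditioning environment matches → elsewhere allophone [n].
Occurrence 2 (position 6): no conditioning environment matches → elsewhere allophone [n].
Occurrence 3 (position 8): no conditioning environment matches → elsewhere allophone [n].
Occurrence 4 (position 10): word-finally → [ɲ].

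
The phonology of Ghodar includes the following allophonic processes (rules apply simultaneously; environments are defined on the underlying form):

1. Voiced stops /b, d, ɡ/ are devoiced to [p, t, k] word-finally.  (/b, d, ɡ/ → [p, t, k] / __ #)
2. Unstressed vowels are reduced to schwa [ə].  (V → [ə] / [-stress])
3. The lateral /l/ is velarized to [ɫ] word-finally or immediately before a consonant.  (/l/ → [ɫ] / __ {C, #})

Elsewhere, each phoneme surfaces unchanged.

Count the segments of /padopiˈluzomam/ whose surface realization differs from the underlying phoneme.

5

Segments that undergo a rule: /a/ → [ə] (rule 2); /o/ → [ə] (rule 2); /i/ → [ə] (rule 2); /o/ → [ə] (rule 2); /a/ → [ə] (rule 2).
All other segments surface unchanged.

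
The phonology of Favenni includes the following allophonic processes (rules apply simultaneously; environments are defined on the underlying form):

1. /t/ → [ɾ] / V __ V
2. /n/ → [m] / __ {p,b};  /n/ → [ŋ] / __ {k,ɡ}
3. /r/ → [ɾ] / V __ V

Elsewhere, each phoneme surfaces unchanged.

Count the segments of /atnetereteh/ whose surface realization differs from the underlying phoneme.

Segments that undergo a rule: /t/ → [ɾ] (rule 1); /r/ → [ɾ] (rule 3); /t/ → [ɾ] (rule 1).
All other segments surface unchanged.

3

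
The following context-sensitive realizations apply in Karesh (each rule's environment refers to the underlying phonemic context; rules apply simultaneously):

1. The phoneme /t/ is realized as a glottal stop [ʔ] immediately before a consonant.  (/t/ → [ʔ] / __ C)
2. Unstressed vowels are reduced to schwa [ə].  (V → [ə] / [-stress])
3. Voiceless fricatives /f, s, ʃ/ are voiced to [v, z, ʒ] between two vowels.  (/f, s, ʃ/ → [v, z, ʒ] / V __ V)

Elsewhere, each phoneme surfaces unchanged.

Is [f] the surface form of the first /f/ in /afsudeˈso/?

Yes

/f/ (between /a/ and /s/) fails the environment for rule 3, so it stays [f].
The actual realization is [f], which matches [f].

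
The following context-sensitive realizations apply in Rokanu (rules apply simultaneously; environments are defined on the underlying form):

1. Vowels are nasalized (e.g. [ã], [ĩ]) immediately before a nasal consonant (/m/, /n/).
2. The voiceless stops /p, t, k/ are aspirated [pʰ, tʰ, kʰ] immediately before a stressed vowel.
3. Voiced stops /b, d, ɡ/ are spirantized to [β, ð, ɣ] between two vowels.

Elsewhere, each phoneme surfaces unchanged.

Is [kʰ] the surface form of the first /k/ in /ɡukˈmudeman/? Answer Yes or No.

No

/k/ (between /u/ and /m/): rule 2 targets it, but not immediately before a stressed vowel → unchanged [k].
The actual realization is [k], not [kʰ].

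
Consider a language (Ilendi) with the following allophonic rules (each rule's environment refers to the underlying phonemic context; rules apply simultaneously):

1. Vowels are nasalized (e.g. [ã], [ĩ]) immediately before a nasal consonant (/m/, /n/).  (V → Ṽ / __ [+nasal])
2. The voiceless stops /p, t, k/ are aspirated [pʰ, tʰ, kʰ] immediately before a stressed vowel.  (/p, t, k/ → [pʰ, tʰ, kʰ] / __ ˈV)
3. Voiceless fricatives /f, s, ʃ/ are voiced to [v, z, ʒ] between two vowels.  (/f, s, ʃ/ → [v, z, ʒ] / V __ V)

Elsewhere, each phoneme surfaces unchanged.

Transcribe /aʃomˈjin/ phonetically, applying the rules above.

/a/ (word-initial) fails the environment for rule 1, so it stays [a].
/ʃ/ meets the environment for rule 3 (between two vowels) → [ʒ].
/o/ meets the environment for rule 1 (before a nasal consonant) → [õ].
/m/ (between /o/ and /j/) is unaffected → [m].
/j/ (between /m/ and /i/): no rule targets it → [j].
/i/ — between /j/ and /n/, before a nasal consonant — surfaces as [ĩ] (rule 1).
/n/ — not in any rule's target class → [n].

[aʒõmˈjĩn]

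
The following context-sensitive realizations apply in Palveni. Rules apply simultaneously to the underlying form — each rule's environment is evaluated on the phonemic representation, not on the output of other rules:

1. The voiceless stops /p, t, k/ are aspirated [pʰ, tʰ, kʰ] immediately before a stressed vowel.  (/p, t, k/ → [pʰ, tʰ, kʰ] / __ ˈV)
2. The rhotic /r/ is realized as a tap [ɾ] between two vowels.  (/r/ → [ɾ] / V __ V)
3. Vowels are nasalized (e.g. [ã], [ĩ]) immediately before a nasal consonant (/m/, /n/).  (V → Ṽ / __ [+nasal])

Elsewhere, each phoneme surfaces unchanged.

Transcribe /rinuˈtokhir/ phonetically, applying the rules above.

/r/ — word-initial; rule 2 does not apply here → [r].
/i/ (between /r/ and /n/) occurs before a nasal consonant → [ĩ] by rule 3.
/n/ (between /i/ and /u/): no rule targets it → [n].
/u/ (between /n/ and /t/) is in the target of rule 3 but the environment (before a nasal consonant) is not met → [u].
/t/ — between /u/ and /o/, immediately before a stressed vowel — surfaces as [tʰ] (rule 1).
/o/ (between /t/ and /k/) fails the environment for rule 3, so it stays [o].
/k/ (between /o/ and /h/) is in the target of rule 1 but the environment (immediately before a stressed vowel) is not met → [k].
/h/ (between /k/ and /i/) is unaffected → [h].
/i/ (between /h/ and /r/) fails the environment for rule 3, so it stays [i].
/r/ (word-final) fails the environment for rule 2, so it stays [r].

[rĩnuˈtʰokhir]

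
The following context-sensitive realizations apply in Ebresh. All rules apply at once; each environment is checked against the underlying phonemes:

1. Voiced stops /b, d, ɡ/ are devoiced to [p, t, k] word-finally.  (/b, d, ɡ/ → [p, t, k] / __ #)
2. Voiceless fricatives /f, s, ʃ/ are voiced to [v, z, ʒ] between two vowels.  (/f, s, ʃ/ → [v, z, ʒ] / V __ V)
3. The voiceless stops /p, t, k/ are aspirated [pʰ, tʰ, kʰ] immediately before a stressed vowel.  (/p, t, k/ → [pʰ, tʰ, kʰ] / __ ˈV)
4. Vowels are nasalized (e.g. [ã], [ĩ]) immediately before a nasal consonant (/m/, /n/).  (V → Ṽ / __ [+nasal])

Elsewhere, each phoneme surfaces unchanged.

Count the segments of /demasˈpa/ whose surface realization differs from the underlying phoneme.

2

Segments that undergo a rule: /e/ → [ẽ] (rule 4); /p/ → [pʰ] (rule 3).
All other segments surface unchanged.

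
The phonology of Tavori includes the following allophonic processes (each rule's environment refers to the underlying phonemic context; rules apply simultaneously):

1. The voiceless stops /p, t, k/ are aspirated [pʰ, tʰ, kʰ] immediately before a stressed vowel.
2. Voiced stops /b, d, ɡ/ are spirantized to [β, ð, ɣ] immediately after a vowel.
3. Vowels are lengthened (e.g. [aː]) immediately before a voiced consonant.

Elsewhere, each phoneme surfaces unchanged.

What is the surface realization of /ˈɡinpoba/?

[ˈɡiːnpoːβa]

/ɡ/ (word-initial): rule 2 targets it, but not immediately after a vowel → unchanged [ɡ].
/i/ meets the environment for rule 3 (before a voiced consonant) → [iː].
/n/ (between /i/ and /p/): no rule targets it → [n].
/p/ (between /n/ and /o/) is in the target of rule 1 but the environment (immediately before a stressed vowel) is not met → [p].
/o/ (between /p/ and /b/) occurs before a voiced consonant → [oː] by rule 3.
/b/ (between /o/ and /a/): immediately after a vowel, so rule 2 applies → [β].
/a/ (word-final): rule 3 targets it, but not before a voiced consonant → unchanged [a].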